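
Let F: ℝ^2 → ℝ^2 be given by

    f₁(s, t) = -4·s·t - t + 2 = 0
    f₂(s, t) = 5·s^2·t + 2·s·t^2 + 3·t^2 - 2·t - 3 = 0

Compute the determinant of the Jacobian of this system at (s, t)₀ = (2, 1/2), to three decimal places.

J = [[-4·t, -4·s - 1], [10·s·t + 2·t^2, 5·s^2 + 4·s·t + 6·t - 2]].
At the point, J = [[-2.000, -9.000], [10.500, 25.000]].
det J = 44.500.

44.500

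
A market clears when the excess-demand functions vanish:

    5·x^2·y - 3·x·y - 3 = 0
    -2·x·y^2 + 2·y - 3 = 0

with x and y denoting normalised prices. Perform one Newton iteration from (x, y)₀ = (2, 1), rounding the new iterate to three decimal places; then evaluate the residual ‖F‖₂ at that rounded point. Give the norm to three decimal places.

2.899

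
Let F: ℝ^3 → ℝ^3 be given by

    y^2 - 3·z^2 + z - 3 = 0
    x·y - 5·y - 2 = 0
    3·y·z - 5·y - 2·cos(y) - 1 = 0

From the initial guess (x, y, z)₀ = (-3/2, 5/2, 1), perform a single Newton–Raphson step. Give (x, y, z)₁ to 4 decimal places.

(6.7794, 2.8767, 1.6267)

At (-3/2, 5/2, 1): F = (1.2500, -18.2500, -4.397713).
Jacobian J = [[0, 2·y, -6·z + 1], [y, x - 5, 0], [0, 3·z + 2·sin(y) - 5, 3·y]].
At the point, J = [[0.0000, 5.0000, -5.0000], [2.5000, -6.5000, 0.0000], [0.0000, -0.803056, 7.5000]] (det J = -83.711804).
Solving J·Δ = −F gives Δ = (8.2794, 0.3767, 0.6267).
Then the next iterate is (x, y, z)₁ = (6.7794, 2.8767, 1.6267).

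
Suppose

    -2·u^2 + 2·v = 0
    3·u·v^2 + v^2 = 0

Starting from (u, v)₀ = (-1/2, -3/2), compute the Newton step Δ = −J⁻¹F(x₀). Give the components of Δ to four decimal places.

At (-1/2, -3/2): F = (-3.5000, -1.1250).
Jacobian J = [[-4·u, 2], [3·v^2, 6·u·v + 2·v]].
At the point, J = [[2.0000, 2.0000], [6.7500, 1.5000]] (det J = -10.5000).
Solving J·Δ = −F gives Δ = (-0.2857, 2.0357).

(-0.2857, 2.0357)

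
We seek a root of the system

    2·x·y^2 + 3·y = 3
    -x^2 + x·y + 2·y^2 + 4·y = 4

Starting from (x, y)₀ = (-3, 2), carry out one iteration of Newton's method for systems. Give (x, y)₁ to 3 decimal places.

At (-3, 2): F = (-21.000, -3.000).
Jacobian J = [[2·y^2, 4·x·y + 3], [-2·x + y, x + 4·y + 4]].
At the point, J = [[8.000, -21.000], [8.000, 9.000]] (det J = 240.000).
Solving J·Δ = −F gives Δ = (1.050, -0.600).
Then the next iterate is (x, y)₁ = (-1.950, 1.400).

(-1.950, 1.400)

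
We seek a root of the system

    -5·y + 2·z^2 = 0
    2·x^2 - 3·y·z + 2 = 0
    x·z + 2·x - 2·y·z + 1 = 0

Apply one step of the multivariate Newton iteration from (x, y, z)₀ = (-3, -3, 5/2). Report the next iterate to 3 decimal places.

(-1.570, -2.804, -0.152)

At (-3, -3, 5/2): F = (27.500, 42.500, 2.500).
Jacobian J = [[0, -5, 4·z], [4·x, -3·z, -3·y], [z + 2, -2·z, x - 2·y]].
At the point, J = [[0.000, -5.000, 10.000], [-12.000, -7.500, 9.000], [4.500, -5.000, 3.000]] (det J = 555.000).
Solving J·Δ = −F gives Δ = (1.430, 0.196, -2.652).
Then the next iterate is (x, y, z)₁ = (-1.570, -2.804, -0.152).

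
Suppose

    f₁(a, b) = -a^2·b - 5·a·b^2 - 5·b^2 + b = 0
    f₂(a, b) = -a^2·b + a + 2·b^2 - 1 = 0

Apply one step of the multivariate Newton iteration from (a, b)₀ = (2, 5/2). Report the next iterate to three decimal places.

(1.648, 1.388)

At (2, 5/2): F = (-101.250, 3.500).
Jacobian J = [[-2·a·b - 5·b^2, -a^2 - 10·a·b - 10·b + 1], [-2·a·b + 1, -a^2 + 4·b]].
At the point, J = [[-41.250, -78.000], [-9.000, 6.000]] (det J = -949.500).
Solving J·Δ = −F gives Δ = (-0.352, -1.112).
Then the next iterate is (a, b)₁ = (1.648, 1.388).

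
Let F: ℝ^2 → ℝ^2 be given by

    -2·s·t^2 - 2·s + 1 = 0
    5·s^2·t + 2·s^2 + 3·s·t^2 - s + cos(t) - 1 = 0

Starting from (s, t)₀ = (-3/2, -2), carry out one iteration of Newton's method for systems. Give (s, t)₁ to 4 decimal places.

At (-3/2, -2): F = (16.0000, -35.916147).
Jacobian J = [[-2·t^2 - 2, -4·s·t], [10·s·t + 4·s + 3·t^2 - 1, 5·s^2 + 6·s·t - sin(t)]].
At the point, J = [[-10.0000, -12.0000], [35.0000, 30.159297]] (det J = 118.407026).
Solving J·Δ = −F gives Δ = (-0.4354, 1.6962).
Then the next iterate is (s, t)₁ = (-1.9354, -0.3038).

(-1.9354, -0.3038)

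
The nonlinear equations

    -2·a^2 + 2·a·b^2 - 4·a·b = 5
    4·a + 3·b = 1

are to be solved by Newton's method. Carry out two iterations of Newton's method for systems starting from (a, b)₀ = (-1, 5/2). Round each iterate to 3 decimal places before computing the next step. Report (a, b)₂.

(1.872, -2.163)

At (-1, 5/2): F = (-9.500, 2.500).
Jacobian J = [[-4·a + 2·b^2 - 4·b, 4·a·b - 4·a], [4, 3]].
At the point, J = [[6.500, -6.000], [4.000, 3.000]] (det J = 43.500).
Solving J·Δ = −F gives Δ = (0.310, -1.247).
Then the next iterate is (a, b)₁ = (-0.690, 1.253).
Round to (-0.690, 1.253) and repeat: F = (-4.66053, -0.001), J = [[0.88802, -0.69828], [4.000, 3.000]].
Δ = (2.562, -3.416), so (a, b)₂ = (1.872, -2.163).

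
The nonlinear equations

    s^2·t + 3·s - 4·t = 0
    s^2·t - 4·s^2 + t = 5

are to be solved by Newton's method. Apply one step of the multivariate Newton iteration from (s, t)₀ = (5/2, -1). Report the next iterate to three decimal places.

At (5/2, -1): F = (5.250, -37.250).
Jacobian J = [[2·s·t + 3, s^2 - 4], [2·s·t - 8·s, s^2 + 1]].
At the point, J = [[-2.000, 2.250], [-25.000, 7.250]] (det J = 41.750).
Solving J·Δ = −F gives Δ = (-2.919, -4.928).
Then the next iterate is (s, t)₁ = (-0.419, -5.928).

(-0.419, -5.928)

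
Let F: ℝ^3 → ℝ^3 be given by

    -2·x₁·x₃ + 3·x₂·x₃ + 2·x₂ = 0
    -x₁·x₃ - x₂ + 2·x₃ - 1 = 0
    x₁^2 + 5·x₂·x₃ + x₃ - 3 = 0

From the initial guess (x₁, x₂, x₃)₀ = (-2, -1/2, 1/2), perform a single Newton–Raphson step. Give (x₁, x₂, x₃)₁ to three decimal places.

At (-2, -1/2, 1/2): F = (0.250, 1.500, 0.250).
Jacobian J = [[-2·x₃, 3·x₃ + 2, -2·x₁ + 3·x₂], [-x₃, -1, -x₁ + 2], [2·x₁, 5·x₃, 5·x₂ + 1]].
At the point, J = [[-1.000, 3.500, 2.500], [-0.500, -1.000, 4.000], [-4.000, 2.500, -1.500]] (det J = -63.250).
Solving J·Δ = −F gives Δ = (0.304, 0.217, -0.283).
Then the next iterate is (x₁, x₂, x₃)₁ = (-1.696, -0.283, 0.217).

(-1.696, -0.283, 0.217)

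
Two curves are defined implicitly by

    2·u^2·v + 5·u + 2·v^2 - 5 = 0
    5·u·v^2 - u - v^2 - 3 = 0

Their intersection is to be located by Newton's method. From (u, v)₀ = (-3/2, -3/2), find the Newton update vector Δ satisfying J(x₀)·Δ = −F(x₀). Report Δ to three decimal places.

(1.093, 0.369)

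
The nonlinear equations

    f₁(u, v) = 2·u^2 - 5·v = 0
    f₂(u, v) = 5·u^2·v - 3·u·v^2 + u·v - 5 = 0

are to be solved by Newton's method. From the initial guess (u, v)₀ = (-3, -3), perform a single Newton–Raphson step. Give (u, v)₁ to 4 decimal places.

(-1.5450, 0.1081)

At (-3, -3): F = (33.0000, -50.0000).
Jacobian J = [[4·u, -5], [10·u·v - 3·v^2 + v, 5·u^2 - 6·u·v + u]].
At the point, J = [[-12.0000, -5.0000], [60.0000, -12.0000]] (det J = 444.0000).
Solving J·Δ = −F gives Δ = (1.4550, 3.1081).
Then the next iterate is (u, v)₁ = (-1.5450, 0.1081).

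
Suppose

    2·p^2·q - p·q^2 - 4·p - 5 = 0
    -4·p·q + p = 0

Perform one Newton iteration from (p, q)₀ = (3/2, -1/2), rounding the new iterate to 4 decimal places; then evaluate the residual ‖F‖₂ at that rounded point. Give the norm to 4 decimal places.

At (3/2, -1/2): F = (-13.6250, 4.5000).
Jacobian J = [[4·p·q - q^2 - 4, 2·p^2 - 2·p·q], [-4·q + 1, -4·p]].
At the point, J = [[-7.2500, 6.0000], [3.0000, -6.0000]] (det J = 25.5000).
Solving J·Δ = −F gives Δ = (-2.1471, -0.3235).
Then the next iterate is (p, q)₁ = (-0.6471, -0.8235).
Re-evaluating at (-0.6471, -0.8235): F = (-2.662430, -2.778647), so ‖F‖₂ = 3.8483.

3.8483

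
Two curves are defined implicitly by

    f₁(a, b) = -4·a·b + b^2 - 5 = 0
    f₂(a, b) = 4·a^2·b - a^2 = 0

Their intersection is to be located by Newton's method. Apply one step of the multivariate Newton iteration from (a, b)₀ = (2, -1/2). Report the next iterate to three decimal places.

(0.421, -0.934)

At (2, -1/2): F = (-0.750, -12.000).
Jacobian J = [[-4·b, -4·a + 2·b], [8·a·b - 2·a, 4·a^2]].
At the point, J = [[2.000, -9.000], [-12.000, 16.000]] (det J = -76.000).
Solving J·Δ = −F gives Δ = (-1.579, -0.434).
Then the next iterate is (a, b)₁ = (0.421, -0.934).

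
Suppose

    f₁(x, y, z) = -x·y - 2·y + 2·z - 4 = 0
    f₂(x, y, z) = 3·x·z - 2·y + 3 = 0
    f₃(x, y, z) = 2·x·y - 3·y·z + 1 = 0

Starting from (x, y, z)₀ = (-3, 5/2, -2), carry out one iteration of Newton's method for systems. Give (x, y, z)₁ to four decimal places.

(-2.6977, 8.0860, -1.6651)

At (-3, 5/2, -2): F = (-5.5000, 16.0000, 1.0000).
Jacobian J = [[-y, -x - 2, 2], [3·z, -2, 3·x], [2·y, 2·x - 3·z, -3·y]].
At the point, J = [[-2.5000, 1.0000, 2.0000], [-6.0000, -2.0000, -9.0000], [5.0000, 0.0000, -7.5000]] (det J = -107.5000).
Solving J·Δ = −F gives Δ = (0.3023, 5.5860, 0.3349).
Then the next iterate is (x, y, z)₁ = (-2.6977, 8.0860, -1.6651).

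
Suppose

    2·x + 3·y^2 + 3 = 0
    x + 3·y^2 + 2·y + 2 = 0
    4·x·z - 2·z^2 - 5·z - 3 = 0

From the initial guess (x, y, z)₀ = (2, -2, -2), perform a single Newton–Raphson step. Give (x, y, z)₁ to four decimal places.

(-3.7500, -1.3750, -4.6364)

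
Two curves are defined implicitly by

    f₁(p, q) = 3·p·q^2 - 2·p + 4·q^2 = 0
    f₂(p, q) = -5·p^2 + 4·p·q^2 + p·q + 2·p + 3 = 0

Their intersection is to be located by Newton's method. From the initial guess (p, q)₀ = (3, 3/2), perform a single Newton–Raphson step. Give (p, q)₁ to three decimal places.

At (3, 3/2): F = (23.250, -4.500).
Jacobian J = [[3·q^2 - 2, 6·p·q + 8·q], [-10·p + 4·q^2 + q + 2, 8·p·q + p]].
At the point, J = [[4.750, 39.000], [-17.500, 39.000]] (det J = 867.750).
Solving J·Δ = −F gives Δ = (-1.247, -0.444).
Then the next iterate is (p, q)₁ = (1.753, 1.056).

(1.753, 1.056)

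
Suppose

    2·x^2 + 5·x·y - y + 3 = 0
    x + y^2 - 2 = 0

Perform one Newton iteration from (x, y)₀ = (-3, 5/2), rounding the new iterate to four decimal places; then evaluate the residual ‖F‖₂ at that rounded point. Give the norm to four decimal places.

11.4239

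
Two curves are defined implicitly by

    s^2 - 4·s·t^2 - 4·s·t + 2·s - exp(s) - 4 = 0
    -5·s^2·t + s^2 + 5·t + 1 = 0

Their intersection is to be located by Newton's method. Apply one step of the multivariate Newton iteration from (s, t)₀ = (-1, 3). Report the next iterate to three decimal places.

(-1.071, 1.354)

At (-1, 3): F = (42.63212, 2.000).
Jacobian J = [[2·s - 4·t^2 - 4·t - exp(s) + 2, -8·s·t - 4·s], [-10·s·t + 2·s, -5·s^2 + 5]].
At the point, J = [[-48.36788, 28.000], [28.000, 0.000]] (det J = -784.000).
Solving J·Δ = −F gives Δ = (-0.071, -1.646).
Then the next iterate is (s, t)₁ = (-1.071, 1.354).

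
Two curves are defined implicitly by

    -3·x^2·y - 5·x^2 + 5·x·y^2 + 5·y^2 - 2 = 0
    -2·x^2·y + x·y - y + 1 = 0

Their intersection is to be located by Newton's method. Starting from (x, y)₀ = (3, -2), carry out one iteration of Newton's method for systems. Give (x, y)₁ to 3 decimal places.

At (3, -2): F = (87.000, 33.000).
Jacobian J = [[-6·x·y - 10·x + 5·y^2, -3·x^2 + 10·x·y + 10·y], [-4·x·y + y, -2·x^2 + x - 1]].
At the point, J = [[26.000, -107.000], [22.000, -16.000]] (det J = 1938.000).
Solving J·Δ = −F gives Δ = (-1.104, 0.545).
Then the next iterate is (x, y)₁ = (1.896, -1.455).

(1.896, -1.455)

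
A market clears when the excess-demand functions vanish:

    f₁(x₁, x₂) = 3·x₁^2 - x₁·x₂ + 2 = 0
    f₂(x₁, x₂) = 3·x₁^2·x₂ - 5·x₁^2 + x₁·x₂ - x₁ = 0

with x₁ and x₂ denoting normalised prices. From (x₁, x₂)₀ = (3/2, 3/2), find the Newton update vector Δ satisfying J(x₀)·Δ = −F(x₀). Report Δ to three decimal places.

(-0.879, -0.061)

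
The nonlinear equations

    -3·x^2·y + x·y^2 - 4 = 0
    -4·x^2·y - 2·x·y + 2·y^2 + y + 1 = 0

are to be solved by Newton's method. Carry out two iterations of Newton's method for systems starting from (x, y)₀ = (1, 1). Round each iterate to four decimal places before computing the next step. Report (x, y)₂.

(2.1172, -2.2146)

At (1, 1): F = (-6.0000, -2.0000).
Jacobian J = [[-6·x·y + y^2, -3·x^2 + 2·x·y], [-8·x·y - 2·y, -4·x^2 - 2·x + 4·y + 1]].
At the point, J = [[-5.0000, -1.0000], [-10.0000, -1.0000]] (det J = -5.0000).
Solving J·Δ = −F gives Δ = (0.8000, -10.0000).
Then the next iterate is (x, y)₁ = (1.8000, -9.0000).
Round to (1.8000, -9.0000) and repeat: F = (229.2800, 303.0400), J = [[178.2000, -42.1200], [147.6000, -51.5600]].
Δ = (0.3172, 6.7854), so (x, y)₂ = (2.1172, -2.2146).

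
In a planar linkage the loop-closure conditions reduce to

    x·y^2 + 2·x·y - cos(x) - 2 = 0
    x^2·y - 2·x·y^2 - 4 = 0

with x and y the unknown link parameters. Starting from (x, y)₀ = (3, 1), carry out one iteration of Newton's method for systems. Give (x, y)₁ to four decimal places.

(2.7915, 0.3887)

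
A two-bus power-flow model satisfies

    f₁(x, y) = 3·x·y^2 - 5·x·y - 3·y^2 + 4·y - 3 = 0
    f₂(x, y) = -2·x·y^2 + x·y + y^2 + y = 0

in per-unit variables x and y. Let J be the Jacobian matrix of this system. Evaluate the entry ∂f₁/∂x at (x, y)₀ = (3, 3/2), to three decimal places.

∂f₁/∂x = 3·y^2 - 5·y.
At (3, 3/2) this is -0.750.

-0.750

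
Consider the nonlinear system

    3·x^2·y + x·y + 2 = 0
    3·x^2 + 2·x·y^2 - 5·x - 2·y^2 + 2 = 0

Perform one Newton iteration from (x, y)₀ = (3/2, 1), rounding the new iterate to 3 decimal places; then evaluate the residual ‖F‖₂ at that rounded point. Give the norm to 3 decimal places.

At (3/2, 1): F = (10.250, 2.250).
Jacobian J = [[6·x·y + y, 3·x^2 + x], [6·x + 2·y^2 - 5, 4·x·y - 4·y]].
At the point, J = [[10.000, 8.250], [6.000, 2.000]] (det J = -29.500).
Solving J·Δ = −F gives Δ = (0.066, -1.322).
Then the next iterate is (x, y)₁ = (1.566, -0.322).
Re-evaluating at (1.566, -0.322): F = (-0.87323, 1.64444), so ‖F‖₂ = 1.862.

1.862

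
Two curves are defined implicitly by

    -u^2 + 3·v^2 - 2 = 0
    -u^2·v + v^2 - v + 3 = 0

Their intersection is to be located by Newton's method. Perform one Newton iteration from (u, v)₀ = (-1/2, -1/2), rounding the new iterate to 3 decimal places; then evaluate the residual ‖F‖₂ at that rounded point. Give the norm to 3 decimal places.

At (-1/2, -1/2): F = (-1.500, 3.875).
Jacobian J = [[-2·u, 6·v], [-2·u·v, -u^2 + 2·v - 1]].
At the point, J = [[1.000, -3.000], [-0.500, -2.250]] (det J = -3.750).
Solving J·Δ = −F gives Δ = (4.000, 0.833).
Then the next iterate is (u, v)₁ = (3.500, 0.333).
Re-evaluating at (3.500, 0.333): F = (-13.91733, -1.30136), so ‖F‖₂ = 13.978.

13.978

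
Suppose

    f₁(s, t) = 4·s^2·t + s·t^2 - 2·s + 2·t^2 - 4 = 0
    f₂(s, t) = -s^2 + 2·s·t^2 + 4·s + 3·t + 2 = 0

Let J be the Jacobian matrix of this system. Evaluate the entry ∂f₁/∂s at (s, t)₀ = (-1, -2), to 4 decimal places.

18.0000

∂f₁/∂s = 8·s·t + t^2 - 2.
At (-1, -2) this is 18.0000.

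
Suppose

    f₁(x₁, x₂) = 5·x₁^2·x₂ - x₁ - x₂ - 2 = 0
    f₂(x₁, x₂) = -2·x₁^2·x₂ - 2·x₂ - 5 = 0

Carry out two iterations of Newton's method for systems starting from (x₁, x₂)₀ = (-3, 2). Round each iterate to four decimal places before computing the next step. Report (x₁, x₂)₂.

(-1.5954, -2.1508)

At (-3, 2): F = (89.0000, -45.0000).
Jacobian J = [[10·x₁·x₂ - 1, 5·x₁^2 - 1], [-4·x₁·x₂, -2·x₁^2 - 2]].
At the point, J = [[-61.0000, 44.0000], [24.0000, -20.0000]] (det J = 164.0000).
Solving J·Δ = −F gives Δ = (-1.2195, -3.7134).
Then the next iterate is (x₁, x₂)₁ = (-4.2195, -1.7134).
Round to (-4.2195, -1.7134) and repeat: F = (-148.595512, 59.438165), J = [[71.296913, 88.020901], [-28.918765, -37.608361]].
Δ = (2.6241, -0.4374), so (x₁, x₂)₂ = (-1.5954, -2.1508).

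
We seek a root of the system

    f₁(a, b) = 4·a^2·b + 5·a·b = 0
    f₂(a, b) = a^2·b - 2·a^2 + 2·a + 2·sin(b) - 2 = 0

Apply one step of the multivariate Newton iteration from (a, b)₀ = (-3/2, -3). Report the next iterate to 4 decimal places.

At (-3/2, -3): F = (-4.5000, -16.532240).
Jacobian J = [[8·a·b + 5·b, 4·a^2 + 5·a], [2·a·b - 4·a + 2, a^2 + 2·cos(b)]].
At the point, J = [[21.0000, 1.5000], [17.0000, 0.270015]] (det J = -19.829685).
Solving J·Δ = −F gives Δ = (1.1893, -13.6501).
Then the next iterate is (a, b)₁ = (-0.3107, -16.6501).

(-0.3107, -16.6501)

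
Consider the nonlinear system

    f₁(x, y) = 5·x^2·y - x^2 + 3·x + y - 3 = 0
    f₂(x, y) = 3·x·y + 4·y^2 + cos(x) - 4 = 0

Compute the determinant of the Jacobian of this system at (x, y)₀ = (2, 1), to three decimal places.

J = [[10·x·y - 2·x + 3, 5·x^2 + 1], [3·y - sin(x), 3·x + 8·y]].
At the point, J = [[19.000, 21.000], [2.09070, 14.000]].
det J = 222.095.

222.095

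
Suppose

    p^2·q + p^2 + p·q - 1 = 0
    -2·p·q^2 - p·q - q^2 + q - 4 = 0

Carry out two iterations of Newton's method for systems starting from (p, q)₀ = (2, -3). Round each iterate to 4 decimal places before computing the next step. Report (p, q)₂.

(0.9116, -0.7304)

At (2, -3): F = (-15.0000, -46.0000).
Jacobian J = [[2·p·q + 2·p + q, p^2 + p], [-2·q^2 - q, -4·p·q - p - 2·q + 1]].
At the point, J = [[-11.0000, 6.0000], [-15.0000, 29.0000]] (det J = -229.0000).
Solving J·Δ = −F gives Δ = (-0.6943, 1.2271).
Then the next iterate is (p, q)₁ = (1.3057, -1.7729).
Round to (1.3057, -1.7729) and repeat: F = (-4.632556, -14.809285), J = [[-3.791251, 3.010552], [-4.513449, 12.499602]].
Δ = (-0.3941, 1.0425), so (p, q)₂ = (0.9116, -0.7304).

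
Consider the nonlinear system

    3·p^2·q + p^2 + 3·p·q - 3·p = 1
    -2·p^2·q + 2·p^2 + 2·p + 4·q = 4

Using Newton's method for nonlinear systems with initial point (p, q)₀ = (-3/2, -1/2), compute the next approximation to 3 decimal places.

At (-3/2, -1/2): F = (4.625, -2.250).
Jacobian J = [[6·p·q + 2·p + 3·q - 3, 3·p^2 + 3·p], [-4·p·q + 4·p + 2, -2·p^2 + 4]].
At the point, J = [[-3.000, 2.250], [-7.000, -0.500]] (det J = 17.250).
Solving J·Δ = −F gives Δ = (-0.159, -2.268).
Then the next iterate is (p, q)₁ = (-1.659, -2.768).

(-1.659, -2.768)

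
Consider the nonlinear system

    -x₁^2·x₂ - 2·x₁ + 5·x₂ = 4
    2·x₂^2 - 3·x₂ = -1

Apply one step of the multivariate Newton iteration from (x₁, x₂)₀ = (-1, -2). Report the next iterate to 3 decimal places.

(-1.758, -0.636)

At (-1, -2): F = (-10.000, 15.000).
Jacobian J = [[-2·x₁·x₂ - 2, -x₁^2 + 5], [0, 4·x₂ - 3]].
At the point, J = [[-6.000, 4.000], [0.000, -11.000]] (det J = 66.000).
Solving J·Δ = −F gives Δ = (-0.758, 1.364).
Then the next iterate is (x₁, x₂)₁ = (-1.758, -0.636).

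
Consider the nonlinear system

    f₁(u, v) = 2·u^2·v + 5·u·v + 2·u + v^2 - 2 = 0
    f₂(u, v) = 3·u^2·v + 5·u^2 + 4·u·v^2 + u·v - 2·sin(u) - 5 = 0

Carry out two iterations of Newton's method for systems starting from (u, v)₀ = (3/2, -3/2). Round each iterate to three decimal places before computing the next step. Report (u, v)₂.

At (3/2, -3/2): F = (-14.750, 5.38001).
Jacobian J = [[4·u·v + 5·v + 2, 2·u^2 + 5·u + 2·v], [6·u·v + 10·u + 4·v^2 + v - 2·cos(u), 3·u^2 + 8·u·v + u]].
At the point, J = [[-14.500, 9.000], [8.85853, -9.750]] (det J = 61.64827).
Solving J·Δ = −F gives Δ = (-1.547, -0.854).
Then the next iterate is (u, v)₁ = (-0.047, -2.354).
Round to (-0.047, -2.354) and repeat: F = (3.99011, -5.84172), J = [[-9.32745, -4.93858], [18.00730, 0.84473]].
Δ = (0.314, 0.214), so (u, v)₂ = (0.267, -2.140).

(0.267, -2.140)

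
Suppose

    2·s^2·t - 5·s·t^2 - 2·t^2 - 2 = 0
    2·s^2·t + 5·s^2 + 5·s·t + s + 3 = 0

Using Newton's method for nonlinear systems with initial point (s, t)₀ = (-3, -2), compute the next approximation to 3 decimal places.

At (-3, -2): F = (14.000, 39.000).
Jacobian J = [[4·s·t - 5·t^2, 2·s^2 - 10·s·t - 4·t], [4·s·t + 10·s + 5·t + 1, 2·s^2 + 5·s]].
At the point, J = [[4.000, -34.000], [-15.000, 3.000]] (det J = -498.000).
Solving J·Δ = −F gives Δ = (2.747, 0.735).
Then the next iterate is (s, t)₁ = (-0.253, -1.265).

(-0.253, -1.265)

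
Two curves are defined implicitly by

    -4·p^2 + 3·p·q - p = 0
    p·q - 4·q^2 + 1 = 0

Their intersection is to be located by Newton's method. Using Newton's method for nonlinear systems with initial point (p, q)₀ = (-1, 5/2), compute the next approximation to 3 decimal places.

At (-1, 5/2): F = (-10.500, -26.500).
Jacobian J = [[-8·p + 3·q - 1, 3·p], [q, p - 8·q]].
At the point, J = [[14.500, -3.000], [2.500, -21.000]] (det J = -297.000).
Solving J·Δ = −F gives Δ = (0.475, -1.205).
Then the next iterate is (p, q)₁ = (-0.525, 1.295).

(-0.525, 1.295)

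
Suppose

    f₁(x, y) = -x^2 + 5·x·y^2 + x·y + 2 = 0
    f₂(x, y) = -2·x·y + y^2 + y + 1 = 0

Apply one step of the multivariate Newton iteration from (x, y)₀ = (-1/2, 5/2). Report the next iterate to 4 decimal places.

(-0.7994, 0.5361)

At (-1/2, 5/2): F = (-15.1250, 12.2500).
Jacobian J = [[-2·x + 5·y^2 + y, 10·x·y + x], [-2·y, -2·x + 2·y + 1]].
At the point, J = [[34.7500, -13.0000], [-5.0000, 7.0000]] (det J = 178.2500).
Solving J·Δ = −F gives Δ = (-0.2994, -1.9639).
Then the next iterate is (x, y)₁ = (-0.7994, 0.5361).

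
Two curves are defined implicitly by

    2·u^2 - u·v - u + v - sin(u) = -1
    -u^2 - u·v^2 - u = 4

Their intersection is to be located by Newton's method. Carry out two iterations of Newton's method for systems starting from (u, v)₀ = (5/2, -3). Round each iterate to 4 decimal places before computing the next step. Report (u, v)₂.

(1.0498, 0.1293)

At (5/2, -3): F = (14.901528, -35.2500).
Jacobian J = [[4·u - v - cos(u) - 1, -u + 1], [-2·u - v^2 - 1, -2·u·v]].
At the point, J = [[12.801144, -1.5000], [-15.0000, 15.0000]] (det J = 169.517154).
Solving J·Δ = −F gives Δ = (-1.0067, 1.3433).
Then the next iterate is (u, v)₁ = (1.4933, -1.6567).
Round to (1.4933, -1.6567) and repeat: F = (3.786841, -11.821838), J = [[6.552481, -0.4933], [-6.731255, 4.947900]].
Δ = (-0.4435, 1.7860), so (u, v)₂ = (1.0498, 0.1293).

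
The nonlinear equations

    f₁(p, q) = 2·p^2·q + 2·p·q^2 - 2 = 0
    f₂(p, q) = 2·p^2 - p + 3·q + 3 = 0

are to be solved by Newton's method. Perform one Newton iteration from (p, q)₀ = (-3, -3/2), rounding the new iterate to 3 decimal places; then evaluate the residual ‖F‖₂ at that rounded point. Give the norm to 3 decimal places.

13.145

At (-3, -3/2): F = (-42.500, 19.500).
Jacobian J = [[4·p·q + 2·q^2, 2·p^2 + 4·p·q], [4·p - 1, 3]].
At the point, J = [[22.500, 36.000], [-13.000, 3.000]] (det J = 535.500).
Solving J·Δ = −F gives Δ = (1.549, 0.212).
Then the next iterate is (p, q)₁ = (-1.451, -1.288).
Re-evaluating at (-1.451, -1.288): F = (-12.23777, 4.79780), so ‖F‖₂ = 13.145.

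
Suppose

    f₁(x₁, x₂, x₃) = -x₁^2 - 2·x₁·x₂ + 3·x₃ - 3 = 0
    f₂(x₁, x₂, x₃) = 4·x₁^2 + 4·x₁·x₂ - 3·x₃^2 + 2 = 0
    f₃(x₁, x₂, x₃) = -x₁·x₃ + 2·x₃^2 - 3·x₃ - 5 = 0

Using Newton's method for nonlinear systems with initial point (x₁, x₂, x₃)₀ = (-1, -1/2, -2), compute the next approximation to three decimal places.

(-34.500, 64.250, -8.000)

At (-1, -1/2, -2): F = (-11.000, -4.000, 7.000).
Jacobian J = [[-2·x₁ - 2·x₂, -2·x₁, 3], [8·x₁ + 4·x₂, 4·x₁, -6·x₃], [-x₃, 0, -x₁ + 4·x₃ - 3]].
At the point, J = [[3.000, 2.000, 3.000], [-10.000, -4.000, 12.000], [2.000, 0.000, -10.000]] (det J = -8.000).
Solving J·Δ = −F gives Δ = (-33.500, 64.750, -6.000).
Then the next iterate is (x₁, x₂, x₃)₁ = (-34.500, 64.250, -8.000).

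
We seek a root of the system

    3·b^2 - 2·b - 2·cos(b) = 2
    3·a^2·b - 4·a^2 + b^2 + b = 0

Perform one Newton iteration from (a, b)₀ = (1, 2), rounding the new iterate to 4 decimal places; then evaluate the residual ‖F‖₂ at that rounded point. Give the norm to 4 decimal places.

3.5720

At (1, 2): F = (6.832294, 8.0000).
Jacobian J = [[0, 6·b + 2·sin(b) - 2], [6·a·b - 8·a, 3·a^2 + 2·b + 1]].
At the point, J = [[0.0000, 11.818595], [4.0000, 8.0000]] (det J = -47.274379).
Solving J·Δ = −F gives Δ = (-0.8438, -0.5781).
Then the next iterate is (a, b)₁ = (0.1562, 1.4219).
Re-evaluating at (0.1562, 1.4219): F = (0.924905, 3.450182), so ‖F‖₂ = 3.5720.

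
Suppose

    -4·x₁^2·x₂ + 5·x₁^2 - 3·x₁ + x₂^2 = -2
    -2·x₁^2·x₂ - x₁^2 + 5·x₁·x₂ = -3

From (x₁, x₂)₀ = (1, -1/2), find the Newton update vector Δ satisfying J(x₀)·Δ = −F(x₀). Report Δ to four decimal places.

(-1.0366, -1.0305)

At (1, -1/2): F = (6.2500, 0.5000).
Jacobian J = [[-8·x₁·x₂ + 10·x₁ - 3, -4·x₁^2 + 2·x₂], [-4·x₁·x₂ - 2·x₁ + 5·x₂, -2·x₁^2 + 5·x₁]].
At the point, J = [[11.0000, -5.0000], [-2.5000, 3.0000]] (det J = 20.5000).
Solving J·Δ = −F gives Δ = (-1.0366, -1.0305).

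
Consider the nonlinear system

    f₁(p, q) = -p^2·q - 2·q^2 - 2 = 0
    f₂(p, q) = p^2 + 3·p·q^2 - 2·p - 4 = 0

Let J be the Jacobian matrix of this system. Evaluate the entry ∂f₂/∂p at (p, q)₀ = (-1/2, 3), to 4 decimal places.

24.0000

∂f₂/∂p = 2·p + 3·q^2 - 2.
At (-1/2, 3) this is 24.0000.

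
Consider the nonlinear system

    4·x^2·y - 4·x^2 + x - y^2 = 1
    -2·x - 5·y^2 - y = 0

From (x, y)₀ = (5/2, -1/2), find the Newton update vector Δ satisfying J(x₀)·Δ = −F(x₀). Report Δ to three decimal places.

(0.070, 1.473)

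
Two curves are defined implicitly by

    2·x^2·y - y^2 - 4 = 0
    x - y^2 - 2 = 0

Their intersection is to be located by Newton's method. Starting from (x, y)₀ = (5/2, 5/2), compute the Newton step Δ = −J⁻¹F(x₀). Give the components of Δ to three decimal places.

(-0.467, -1.243)

At (5/2, 5/2): F = (21.000, -5.750).
Jacobian J = [[4·x·y, 2·x^2 - 2·y], [1, -2·y]].
At the point, J = [[25.000, 7.500], [1.000, -5.000]] (det J = -132.500).
Solving J·Δ = −F gives Δ = (-0.467, -1.243).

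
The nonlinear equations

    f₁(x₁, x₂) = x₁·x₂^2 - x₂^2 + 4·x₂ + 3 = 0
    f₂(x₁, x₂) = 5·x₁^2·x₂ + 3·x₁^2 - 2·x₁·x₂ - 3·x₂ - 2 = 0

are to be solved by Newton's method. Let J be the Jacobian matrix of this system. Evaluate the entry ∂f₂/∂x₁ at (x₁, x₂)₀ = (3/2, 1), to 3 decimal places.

22.000

∂f₂/∂x₁ = 10·x₁·x₂ + 6·x₁ - 2·x₂.
At (3/2, 1) this is 22.000.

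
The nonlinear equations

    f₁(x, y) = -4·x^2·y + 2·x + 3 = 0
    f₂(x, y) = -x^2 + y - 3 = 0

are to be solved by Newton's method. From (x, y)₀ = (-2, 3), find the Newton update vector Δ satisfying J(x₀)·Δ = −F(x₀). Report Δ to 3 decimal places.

(0.991, 0.035)

At (-2, 3): F = (-49.000, -4.000).
Jacobian J = [[-8·x·y + 2, -4·x^2], [-2·x, 1]].
At the point, J = [[50.000, -16.000], [4.000, 1.000]] (det J = 114.000).
Solving J·Δ = −F gives Δ = (0.991, 0.035).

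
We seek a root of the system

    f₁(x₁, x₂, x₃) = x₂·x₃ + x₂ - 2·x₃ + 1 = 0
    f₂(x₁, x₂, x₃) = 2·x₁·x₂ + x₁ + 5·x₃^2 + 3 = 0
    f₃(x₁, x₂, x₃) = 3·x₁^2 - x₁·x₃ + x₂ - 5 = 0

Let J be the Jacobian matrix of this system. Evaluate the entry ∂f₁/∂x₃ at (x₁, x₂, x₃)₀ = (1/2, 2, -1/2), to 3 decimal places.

0.000

∂f₁/∂x₃ = x₂ - 2.
At (1/2, 2, -1/2) this is 0.000.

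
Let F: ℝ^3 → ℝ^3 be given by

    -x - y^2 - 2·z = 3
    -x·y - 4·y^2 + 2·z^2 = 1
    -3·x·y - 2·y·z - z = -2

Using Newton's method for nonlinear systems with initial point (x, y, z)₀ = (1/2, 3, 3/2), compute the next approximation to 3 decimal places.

(1.777, 0.926, -0.665)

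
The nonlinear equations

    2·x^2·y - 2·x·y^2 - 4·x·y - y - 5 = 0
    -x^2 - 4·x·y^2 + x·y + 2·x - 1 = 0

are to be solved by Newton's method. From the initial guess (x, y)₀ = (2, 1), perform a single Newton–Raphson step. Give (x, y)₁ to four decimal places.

At (2, 1): F = (-10.0000, -7.0000).
Jacobian J = [[4·x·y - 2·y^2 - 4·y, 2·x^2 - 4·x·y - 4·x - 1], [-2·x - 4·y^2 + y + 2, -8·x·y + x]].
At the point, J = [[2.0000, -9.0000], [-5.0000, -14.0000]] (det J = -73.0000).
Solving J·Δ = −F gives Δ = (1.0548, -0.8767).
Then the next iterate is (x, y)₁ = (3.0548, 0.1233).

(3.0548, 0.1233)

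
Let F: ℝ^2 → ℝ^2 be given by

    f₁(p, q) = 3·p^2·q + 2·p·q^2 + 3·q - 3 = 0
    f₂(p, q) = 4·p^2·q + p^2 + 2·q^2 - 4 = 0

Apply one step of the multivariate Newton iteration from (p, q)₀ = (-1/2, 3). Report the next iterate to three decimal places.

At (-1/2, 3): F = (-0.750, 17.250).
Jacobian J = [[6·p·q + 2·q^2, 3·p^2 + 4·p·q + 3], [8·p·q + 2·p, 4·p^2 + 4·q]].
At the point, J = [[9.000, -2.250], [-13.000, 13.000]] (det J = 87.750).
Solving J·Δ = −F gives Δ = (-0.331, -1.658).
Then the next iterate is (p, q)₁ = (-0.831, 1.342).

(-0.831, 1.342)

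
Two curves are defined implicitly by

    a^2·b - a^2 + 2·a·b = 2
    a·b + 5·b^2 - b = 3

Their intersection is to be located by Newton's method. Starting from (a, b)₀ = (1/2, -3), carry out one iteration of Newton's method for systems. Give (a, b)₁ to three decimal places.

(0.083, -1.533)

At (1/2, -3): F = (-6.000, 43.500).
Jacobian J = [[2·a·b - 2·a + 2·b, a^2 + 2·a], [b, a + 10·b - 1]].
At the point, J = [[-10.000, 1.250], [-3.000, -30.500]] (det J = 308.750).
Solving J·Δ = −F gives Δ = (-0.417, 1.467).
Then the next iterate is (a, b)₁ = (0.083, -1.533).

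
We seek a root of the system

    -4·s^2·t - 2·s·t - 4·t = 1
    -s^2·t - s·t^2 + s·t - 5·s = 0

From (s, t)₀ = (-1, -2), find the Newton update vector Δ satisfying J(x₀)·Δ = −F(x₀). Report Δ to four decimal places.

At (-1, -2): F = (11.0000, 13.0000).
Jacobian J = [[-8·s·t - 2·t, -4·s^2 - 2·s - 4], [-2·s·t - t^2 + t - 5, -s^2 - 2·s·t + s]].
At the point, J = [[-12.0000, -6.0000], [-15.0000, -6.0000]] (det J = -18.0000).
Solving J·Δ = −F gives Δ = (0.6667, 0.5000).

(0.6667, 0.5000)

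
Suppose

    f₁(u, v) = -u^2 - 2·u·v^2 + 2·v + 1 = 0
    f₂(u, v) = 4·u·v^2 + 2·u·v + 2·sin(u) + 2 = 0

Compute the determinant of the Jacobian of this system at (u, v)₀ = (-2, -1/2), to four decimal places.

J = [[-2·u - 2·v^2, -4·u·v + 2], [4·v^2 + 2·v + 2·cos(u), 8·u·v + 2·u]].
At the point, J = [[3.5000, -2.0000], [-0.832294, 4.0000]].
det J = 12.3354.

12.3354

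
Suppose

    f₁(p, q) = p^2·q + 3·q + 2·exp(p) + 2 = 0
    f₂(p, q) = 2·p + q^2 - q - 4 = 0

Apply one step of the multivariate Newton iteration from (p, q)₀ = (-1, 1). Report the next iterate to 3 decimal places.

At (-1, 1): F = (6.73576, -6.000).
Jacobian J = [[2·p·q + 2·exp(p), p^2 + 3], [2, 2·q - 1]].
At the point, J = [[-1.26424, 4.000], [2.000, 1.000]] (det J = -9.26424).
Solving J·Δ = −F gives Δ = (3.318, -0.635).
Then the next iterate is (p, q)₁ = (2.318, 0.365).

(2.318, 0.365)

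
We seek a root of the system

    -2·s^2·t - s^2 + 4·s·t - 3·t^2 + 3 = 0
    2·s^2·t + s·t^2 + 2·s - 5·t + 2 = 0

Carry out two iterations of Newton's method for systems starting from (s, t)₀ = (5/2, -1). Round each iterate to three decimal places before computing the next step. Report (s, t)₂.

At (5/2, -1): F = (-3.750, 2.000).
Jacobian J = [[-4·s·t - 2·s + 4·t, -2·s^2 + 4·s - 6·t], [4·s·t + t^2 + 2, 2·s^2 + 2·s·t - 5]].
At the point, J = [[1.000, 3.500], [-7.000, 2.500]] (det J = 27.000).
Solving J·Δ = −F gives Δ = (0.606, 0.898).
Then the next iterate is (s, t)₁ = (3.106, -0.102).
Round to (3.106, -0.102) and repeat: F = (-5.97766, 6.78628), J = [[-5.35275, -6.25847], [0.74316, 13.66085]].
Δ = (-0.572, -0.466), so (s, t)₂ = (2.534, -0.568).

(2.534, -0.568)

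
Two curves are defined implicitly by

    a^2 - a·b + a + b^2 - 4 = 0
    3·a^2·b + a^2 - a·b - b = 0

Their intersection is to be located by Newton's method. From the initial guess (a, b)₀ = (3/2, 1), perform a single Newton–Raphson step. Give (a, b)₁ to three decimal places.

(2.388, -2.828)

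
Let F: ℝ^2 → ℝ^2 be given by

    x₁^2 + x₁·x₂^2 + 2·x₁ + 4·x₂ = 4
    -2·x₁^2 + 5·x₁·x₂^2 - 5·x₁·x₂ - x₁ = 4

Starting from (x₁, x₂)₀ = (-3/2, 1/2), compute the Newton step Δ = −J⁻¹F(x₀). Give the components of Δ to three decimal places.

(1.367, 1.660)

At (-3/2, 1/2): F = (-3.125, -5.125).
Jacobian J = [[2·x₁ + x₂^2 + 2, 2·x₁·x₂ + 4], [-4·x₁ + 5·x₂^2 - 5·x₂ - 1, 10·x₁·x₂ - 5·x₁]].
At the point, J = [[-0.750, 2.500], [3.750, 0.000]] (det J = -9.375).
Solving J·Δ = −F gives Δ = (1.367, 1.660).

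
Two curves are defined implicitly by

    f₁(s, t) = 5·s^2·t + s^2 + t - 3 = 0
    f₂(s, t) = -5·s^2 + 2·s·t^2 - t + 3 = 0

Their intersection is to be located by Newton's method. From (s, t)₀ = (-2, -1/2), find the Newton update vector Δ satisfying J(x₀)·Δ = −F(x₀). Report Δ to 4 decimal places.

(0.8218, 0.2176)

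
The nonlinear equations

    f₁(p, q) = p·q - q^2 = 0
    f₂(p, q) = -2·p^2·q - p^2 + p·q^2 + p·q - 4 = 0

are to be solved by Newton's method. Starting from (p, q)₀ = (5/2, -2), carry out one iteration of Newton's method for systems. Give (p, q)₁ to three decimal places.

(3.232, -0.390)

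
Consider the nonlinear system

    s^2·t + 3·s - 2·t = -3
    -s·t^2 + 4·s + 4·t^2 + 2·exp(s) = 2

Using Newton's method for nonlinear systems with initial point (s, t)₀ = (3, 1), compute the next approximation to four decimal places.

(1.8733, -0.2657)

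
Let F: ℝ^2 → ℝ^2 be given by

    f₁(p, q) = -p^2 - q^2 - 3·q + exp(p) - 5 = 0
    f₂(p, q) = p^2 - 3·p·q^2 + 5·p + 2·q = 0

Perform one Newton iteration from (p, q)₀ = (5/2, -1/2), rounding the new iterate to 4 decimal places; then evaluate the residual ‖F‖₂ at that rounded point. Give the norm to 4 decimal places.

4.3348

At (5/2, -1/2): F = (2.182494, 15.8750).
Jacobian J = [[-2·p + exp(p), -2·q - 3], [2·p - 3·q^2 + 5, -6·p·q + 2]].
At the point, J = [[7.182494, -2.0000], [9.2500, 9.5000]] (det J = 86.733693).
Solving J·Δ = −F gives Δ = (-0.6051, -1.0819).
Then the next iterate is (p, q)₁ = (1.8949, -1.5819).
Re-evaluating at (1.8949, -1.5819): F = (0.304530, -4.324091), so ‖F‖₂ = 4.3348.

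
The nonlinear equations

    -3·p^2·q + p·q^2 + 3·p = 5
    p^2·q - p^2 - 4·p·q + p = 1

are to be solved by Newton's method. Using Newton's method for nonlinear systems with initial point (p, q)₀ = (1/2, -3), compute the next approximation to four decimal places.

(4.2292, 18.7500)

At (1/2, -3): F = (3.2500, 4.5000).
Jacobian J = [[-6·p·q + q^2 + 3, -3·p^2 + 2·p·q], [2·p·q - 2·p - 4·q + 1, p^2 - 4·p]].
At the point, J = [[21.0000, -3.7500], [9.0000, -1.7500]] (det J = -3.0000).
Solving J·Δ = −F gives Δ = (3.7292, 21.7500).
Then the next iterate is (p, q)₁ = (4.2292, 18.7500).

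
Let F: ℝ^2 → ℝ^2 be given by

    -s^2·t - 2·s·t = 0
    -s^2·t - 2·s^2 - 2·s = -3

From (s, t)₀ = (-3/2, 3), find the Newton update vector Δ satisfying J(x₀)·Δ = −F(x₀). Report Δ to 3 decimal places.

(-0.068, -2.727)

At (-3/2, 3): F = (2.250, -5.250).
Jacobian J = [[-2·s·t - 2·t, -s^2 - 2·s], [-2·s·t - 4·s - 2, -s^2]].
At the point, J = [[3.000, 0.750], [13.000, -2.250]] (det J = -16.500).
Solving J·Δ = −F gives Δ = (-0.068, -2.727).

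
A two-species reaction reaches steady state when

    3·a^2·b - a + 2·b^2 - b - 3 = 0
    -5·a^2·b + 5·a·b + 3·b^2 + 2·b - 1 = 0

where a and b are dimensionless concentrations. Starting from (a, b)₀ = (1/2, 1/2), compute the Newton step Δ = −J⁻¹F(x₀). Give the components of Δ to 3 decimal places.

(7.020, -0.220)

At (1/2, 1/2): F = (-3.125, 1.375).
Jacobian J = [[6·a·b - 1, 3·a^2 + 4·b - 1], [-10·a·b + 5·b, -5·a^2 + 5·a + 6·b + 2]].
At the point, J = [[0.500, 1.750], [0.000, 6.250]] (det J = 3.125).
Solving J·Δ = −F gives Δ = (7.020, -0.220).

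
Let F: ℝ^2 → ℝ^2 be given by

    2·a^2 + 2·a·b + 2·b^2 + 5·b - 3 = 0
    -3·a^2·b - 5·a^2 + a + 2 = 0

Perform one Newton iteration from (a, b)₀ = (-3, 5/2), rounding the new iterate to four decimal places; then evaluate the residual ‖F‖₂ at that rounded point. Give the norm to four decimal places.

At (-3, 5/2): F = (25.0000, -113.5000).
Jacobian J = [[4·a + 2·b, 2·a + 4·b + 5], [-6·a·b - 10·a + 1, -3·a^2]].
At the point, J = [[-7.0000, 9.0000], [76.0000, -27.0000]] (det J = -495.0000).
Solving J·Δ = −F gives Δ = (0.7000, -2.2333).
Then the next iterate is (a, b)₁ = (-2.3000, 0.2667).
Re-evaluating at (-2.3000, 0.2667): F = (7.828938, -30.982529), so ‖F‖₂ = 31.9564.

31.9564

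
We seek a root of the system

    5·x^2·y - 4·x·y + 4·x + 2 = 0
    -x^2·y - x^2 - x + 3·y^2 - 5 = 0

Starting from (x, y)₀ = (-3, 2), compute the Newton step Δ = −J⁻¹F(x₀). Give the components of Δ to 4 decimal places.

(1.1034, -0.5857)

At (-3, 2): F = (104.0000, -17.0000).
Jacobian J = [[10·x·y - 4·y + 4, 5·x^2 - 4·x], [-2·x·y - 2·x - 1, -x^2 + 6·y]].
At the point, J = [[-64.0000, 57.0000], [17.0000, 3.0000]] (det J = -1161.0000).
Solving J·Δ = −F gives Δ = (1.1034, -0.5857).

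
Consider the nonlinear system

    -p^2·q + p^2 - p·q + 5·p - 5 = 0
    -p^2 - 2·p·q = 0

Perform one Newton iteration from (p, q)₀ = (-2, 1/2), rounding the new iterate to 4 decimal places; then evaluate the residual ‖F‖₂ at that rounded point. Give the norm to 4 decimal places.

At (-2, 1/2): F = (-12.0000, -2.0000).
Jacobian J = [[-2·p·q + 2·p - q + 5, -p^2 - p], [-2·p - 2·q, -2·p]].
At the point, J = [[2.5000, -2.0000], [3.0000, 4.0000]] (det J = 16.0000).
Solving J·Δ = −F gives Δ = (3.2500, -1.9375).
Then the next iterate is (p, q)₁ = (1.2500, -1.4375).
Re-evaluating at (1.2500, -1.4375): F = (6.855469, 2.031250), so ‖F‖₂ = 7.1501.

7.1501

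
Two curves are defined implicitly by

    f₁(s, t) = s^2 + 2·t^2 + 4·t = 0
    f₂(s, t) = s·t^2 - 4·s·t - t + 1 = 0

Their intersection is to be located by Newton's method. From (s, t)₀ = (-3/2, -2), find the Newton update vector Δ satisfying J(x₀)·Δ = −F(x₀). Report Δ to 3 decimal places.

(2.350, -1.200)

At (-3/2, -2): F = (2.250, -15.000).
Jacobian J = [[2·s, 4·t + 4], [t^2 - 4·t, 2·s·t - 4·s - 1]].
At the point, J = [[-3.000, -4.000], [12.000, 11.000]] (det J = 15.000).
Solving J·Δ = −F gives Δ = (2.350, -1.200).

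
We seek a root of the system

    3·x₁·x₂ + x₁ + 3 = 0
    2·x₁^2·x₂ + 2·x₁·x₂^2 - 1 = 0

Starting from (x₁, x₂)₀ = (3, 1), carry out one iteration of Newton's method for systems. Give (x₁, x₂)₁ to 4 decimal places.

At (3, 1): F = (15.0000, 23.0000).
Jacobian J = [[3·x₂ + 1, 3·x₁], [4·x₁·x₂ + 2·x₂^2, 2·x₁^2 + 4·x₁·x₂]].
At the point, J = [[4.0000, 9.0000], [14.0000, 30.0000]] (det J = -6.0000).
Solving J·Δ = −F gives Δ = (40.5000, -19.6667).
Then the next iterate is (x₁, x₂)₁ = (43.5000, -18.6667).

(43.5000, -18.6667)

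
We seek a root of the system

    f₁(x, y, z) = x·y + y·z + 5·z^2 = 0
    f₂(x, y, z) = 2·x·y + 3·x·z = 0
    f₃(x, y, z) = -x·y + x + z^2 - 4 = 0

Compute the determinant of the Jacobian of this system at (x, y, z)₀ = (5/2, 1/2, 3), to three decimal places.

-1123.750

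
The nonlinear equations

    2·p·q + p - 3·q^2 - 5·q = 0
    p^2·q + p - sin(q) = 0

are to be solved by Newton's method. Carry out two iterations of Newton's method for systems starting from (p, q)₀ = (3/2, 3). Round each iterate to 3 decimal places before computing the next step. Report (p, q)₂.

At (3/2, 3): F = (-31.500, 8.10888).
Jacobian J = [[2·q + 1, 2·p - 6·q - 5], [2·p·q + 1, p^2 - cos(q)]].
At the point, J = [[7.000, -20.000], [10.000, 3.23999]] (det J = 222.67995).
Solving J·Δ = −F gives Δ = (-0.270, -1.669).
Then the next iterate is (p, q)₁ = (1.230, 1.331).
Round to (1.230, 1.331) and repeat: F = (-7.46542, 2.27228), J = [[3.662, -10.526], [4.27426, 1.27540]].
Δ = (-0.290, -0.810), so (p, q)₂ = (0.940, 0.521).

(0.940, 0.521)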